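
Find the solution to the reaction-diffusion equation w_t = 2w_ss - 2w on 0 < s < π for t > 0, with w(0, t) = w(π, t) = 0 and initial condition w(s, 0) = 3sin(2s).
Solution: Substitute w = exp(-2t)u, i.e. u = exp(2t)w.
By the product rule, w_t = exp(-2t)(u_t - 2u), w_ss = exp(-2t)u_ss.
Substituting into the PDE and dividing by exp(-2t): u_t - 2u = 2u_ss - 2u.
The lower-order terms cancel, leaving the standard heat equation u_t = 2u_ss.
Initial data for u: u(s,0) = w(s,0) = 3sin(2s). The boundary conditions carry over: u(0,t) = u(π,t) = 0.
Solve for u:
  Using separation of variables u = X(s)T(t):
  Eigenfunctions: sin(ns), n = 1, 2, 3, ...
  General solution: u(s, t) = Σ c_n sin(ns) exp(-2n² t)
  Matching u(s,0) = 3sin(2s) term by term: c_2=3.
Hence u(s,t) = 3exp(-8t)sin(2s).
Transform back: w(s,t) = exp(-2t)u(s,t).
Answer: w(s, t) = 3exp(-10t)sin(2s)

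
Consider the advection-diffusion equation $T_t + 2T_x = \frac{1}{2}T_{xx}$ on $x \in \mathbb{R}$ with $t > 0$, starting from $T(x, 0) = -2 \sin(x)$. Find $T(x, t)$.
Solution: Moving frame: $\eta = x - 2t$, $\sigma = t$, $T = u(\eta,\sigma)$, so $T_t = u_{\sigma} - 2u_{\eta}$ and $T_{xx} = u_{\eta\eta}$.
Hence $T_t + 2T_x = u_{\sigma}$ and the PDE becomes the heat equation $u_{\sigma} = \frac{1}{2}u_{\eta\eta}$ on $\eta \in \mathbb{R}$.
Initial data: $u(\eta,0) = T(\eta,0) = -2 \sin(\eta)$. Each mode $\sin(n\eta)$ decays as $e^{-n^2\sigma/2}$ on $\mathbb{R}$, so $u(\eta,\sigma) = \sum c_n e^{-n^2\sigma/2} \sin(n\eta)$ with $c_1=-2$: $u(\eta,\sigma) = -2 e^{-\sigma/2} \sin(\eta)$.
Substituting back: $T(x,t) = u(x - 2t, t)$.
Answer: $T(x, t) = 2 e^{-t/2} \sin(2 t - x)$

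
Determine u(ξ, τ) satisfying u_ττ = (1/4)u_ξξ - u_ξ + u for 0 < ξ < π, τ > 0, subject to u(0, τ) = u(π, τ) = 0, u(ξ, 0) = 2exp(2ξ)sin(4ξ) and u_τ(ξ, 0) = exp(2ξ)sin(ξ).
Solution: Substitute u = exp(2ξ)w, i.e. w = exp(-2ξ)u.
By the product rule, u_ξ = exp(2ξ)(w_ξ + 2w), u_ξξ = exp(2ξ)(w_ξξ + 4w_ξ + 4w), u_ττ = exp(2ξ)w_ττ.
Substituting into the PDE and dividing by exp(2ξ): w_ττ = (1/4)(w_ξξ + 4w_ξ + 4w) - (w_ξ + 2w) + w.
The lower-order terms cancel, leaving the standard wave equation w_ττ = (1/4)w_ξξ.
Initial data for w: w(ξ,0) = exp(-2ξ)u(ξ,0) = 2sin(4ξ); w_τ(ξ,0) = exp(-2ξ)u_τ(ξ,0) = sin(ξ). The boundary conditions carry over: w(0,τ) = w(π,τ) = 0.
Solve for w:
  Using separation of variables w = X(ξ)T(τ):
  Eigenfunctions: sin(nξ), n = 1, 2, 3, ...
  General solution: w(ξ, τ) = Σ [A_n cos(n τ/2) + B_n sin(n τ/2)] sin(nξ)
  From w(ξ,0) = 2sin(4ξ): A_4=2. From w_τ(ξ,0) = sin(ξ), using w_τ(ξ,0) = Σ ω_n B_n sin(nξ) with ω_n = n/2: B_1 = 1/(1/2) = 2.
Hence w(ξ,τ) = 2sin(ξ)sin(τ/2) + 2sin(4ξ)cos(2τ).
Transform back: u(ξ,τ) = exp(2ξ)w(ξ,τ).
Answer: u(ξ, τ) = 2exp(2ξ)sin(ξ)sin(τ/2) + 2exp(2ξ)sin(4ξ)cos(2τ)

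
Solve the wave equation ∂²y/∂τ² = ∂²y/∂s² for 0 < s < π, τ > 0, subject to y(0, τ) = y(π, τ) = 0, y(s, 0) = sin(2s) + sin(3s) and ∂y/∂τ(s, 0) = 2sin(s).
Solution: Separating variables: y = Σ [A_n cos(ω_n τ) + B_n sin(ω_n τ)] sin(ns), ω_n = n. From ICs (B_n = velocity coefficient / ω_n): A_2=1, A_3=1, B_1=2.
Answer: y(s, τ) = 2sin(s)sin(τ) + sin(2s)cos(2τ) + sin(3s)cos(3τ)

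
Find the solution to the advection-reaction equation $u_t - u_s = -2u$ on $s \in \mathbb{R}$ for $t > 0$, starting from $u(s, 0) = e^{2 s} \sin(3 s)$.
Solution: Substitute $u = e^{2s}w$, i.e. $w = e^{-2s}u$.
By the product rule, $u_s = e^{2s}(w_s + 2w)$, $u_t = e^{2s}w_t$.
Substituting into the PDE and dividing by $e^{2s}$: $w_t - (w_s + 2w) = -2w$.
The lower-order terms cancel, leaving the standard advection equation $w_t - w_s = 0$.
Initial data for $w$: $w(s,0) = e^{-2s}u(s,0) = \sin(3 s)$.
Solve for $w$:
  By method of characteristics (waves move left with speed 1):
  Along characteristics $s + t =$ const, $w$ is constant, so $w(s,t) = f(s + t)$ with $f = w( \cdot , 0)$.
Hence $w(s,t) = \sin(3 s + 3 t)$.
Transform back: $u(s,t) = e^{2s}w(s,t)$.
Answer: $u(s, t) = e^{2 s} \sin(3 s + 3 t)$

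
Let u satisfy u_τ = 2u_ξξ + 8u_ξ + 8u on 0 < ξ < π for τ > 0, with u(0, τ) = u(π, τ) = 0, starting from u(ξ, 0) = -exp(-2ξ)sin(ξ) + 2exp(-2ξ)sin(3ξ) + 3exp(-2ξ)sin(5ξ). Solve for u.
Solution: Substitute u = exp(-2ξ)w, i.e. w = exp(2ξ)u.
By the product rule, u_ξ = exp(-2ξ)(w_ξ - 2w), u_ξξ = exp(-2ξ)(w_ξξ - 4w_ξ + 4w), u_τ = exp(-2ξ)w_τ.
Substituting into the PDE and dividing by exp(-2ξ): w_τ = 2(w_ξξ - 4w_ξ + 4w) + 8(w_ξ - 2w) + 8w.
The lower-order terms cancel, leaving the standard heat equation w_τ = 2w_ξξ.
Initial data for w: w(ξ,0) = exp(2ξ)u(ξ,0) = -sin(ξ) + 2sin(3ξ) + 3sin(5ξ). The boundary conditions carry over: w(0,τ) = w(π,τ) = 0.
Solve for w:
  Using separation of variables w = X(ξ)T(τ):
  Eigenfunctions: sin(nξ), n = 1, 2, 3, ...
  General solution: w(ξ, τ) = Σ c_n sin(nξ) exp(-2n² τ)
  Matching w(ξ,0) = -sin(ξ) + 2sin(3ξ) + 3sin(5ξ) term by term: c_1=-1, c_3=2, c_5=3.
Hence w(ξ,τ) = -exp(-2τ)sin(ξ) + 2exp(-18τ)sin(3ξ) + 3exp(-50τ)sin(5ξ).
Transform back: u(ξ,τ) = exp(-2ξ)w(ξ,τ).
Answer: u(ξ, τ) = -exp(-2ξ)exp(-2τ)sin(ξ) + 2exp(-2ξ)exp(-18τ)sin(3ξ) + 3exp(-2ξ)exp(-50τ)sin(5ξ)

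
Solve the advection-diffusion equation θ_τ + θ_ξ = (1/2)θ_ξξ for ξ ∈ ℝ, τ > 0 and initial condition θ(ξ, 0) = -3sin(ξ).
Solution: Moving frame: η = ξ - τ, σ = τ, θ = u(η,σ), so θ_τ = u_σ - u_η and θ_ξξ = u_ηη.
Hence θ_τ + θ_ξ = u_σ and the PDE becomes the heat equation u_σ = (1/2)u_ηη on η ∈ ℝ.
Initial data: u(η,0) = θ(η,0) = -3sin(η). Each mode sin(nη) decays as exp(-n²σ/2) on ℝ, so u(η,σ) = Σ c_n exp(-n²σ/2) sin(nη) with c_1=-3: u(η,σ) = -3exp(-σ/2)sin(η).
Substituting back: θ(ξ,τ) = u(ξ - τ, τ).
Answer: θ(ξ, τ) = -3exp(-τ/2)sin(ξ - τ)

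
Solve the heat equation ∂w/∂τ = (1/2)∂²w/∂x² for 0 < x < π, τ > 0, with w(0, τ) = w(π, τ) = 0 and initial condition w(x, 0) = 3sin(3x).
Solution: Separating variables: w = Σ c_n exp(-n²τ/2) sin(nx). From w(x,0) = 3sin(3x): c_3=3.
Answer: w(x, τ) = 3exp(-9τ/2)sin(3x)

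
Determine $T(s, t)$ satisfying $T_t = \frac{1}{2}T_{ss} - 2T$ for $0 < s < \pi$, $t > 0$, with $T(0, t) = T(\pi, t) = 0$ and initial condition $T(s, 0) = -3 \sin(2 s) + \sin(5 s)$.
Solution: Substitute $T = e^{-2t}u$.
Then $T_t = e^{-2t}(u_t - 2u)$, $T_{ss} = e^{-2t}u_{ss}$; substituting and dividing by $e^{-2t}$, the lower-order terms cancel: $u_t = \frac{1}{2}u_{ss}$ (standard heat equation).
Data for $u$: $u(s,0) = T(s,0) = -3 \sin(2 s) + \sin(5 s)$. The boundary conditions carry over: $u(0,t) = u(\pi,t) = 0$.
Separating variables: $u = \sum c_n e^{-n^2t/2} \sin(ns)$. From $u(s,0) = -3 \sin(2 s) + \sin(5 s)$: $c_2=-3, c_5=1$.
So $u(s,t) = -3 e^{-2 t} \sin(2 s) + e^{-25 t/2} \sin(5 s)$, and $T(s,t) = e^{-2t}u(s,t)$.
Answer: $T(s, t) = -3 e^{-4 t} \sin(2 s) + e^{-29 t/2} \sin(5 s)$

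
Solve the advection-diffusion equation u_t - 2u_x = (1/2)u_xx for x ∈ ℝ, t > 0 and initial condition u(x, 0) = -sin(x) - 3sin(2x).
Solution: Moving frame: η = x + 2t, σ = t, u = w(η,σ), so u_t = w_σ + 2w_η and u_xx = w_ηη.
Hence u_t - 2u_x = w_σ and the PDE becomes the heat equation w_σ = (1/2)w_ηη on η ∈ ℝ.
Initial data: w(η,0) = u(η,0) = -sin(η) - 3sin(2η). Each mode sin(nη) decays as exp(-n²σ/2) on ℝ, so w(η,σ) = Σ c_n exp(-n²σ/2) sin(nη) with c_1=-1, c_2=-3: w(η,σ) = -3exp(-2σ)sin(2η) - exp(-σ/2)sin(η).
Substituting back: u(x,t) = w(x + 2t, t).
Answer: u(x, t) = -3exp(-2t)sin(4t + 2x) - exp(-t/2)sin(2t + x)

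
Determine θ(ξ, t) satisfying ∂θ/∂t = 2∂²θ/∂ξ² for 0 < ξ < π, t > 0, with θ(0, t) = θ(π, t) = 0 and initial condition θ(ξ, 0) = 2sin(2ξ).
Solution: Separating variables: θ = Σ c_n exp(-2n²t) sin(nξ). From θ(ξ,0) = 2sin(2ξ): c_2=2.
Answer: θ(ξ, t) = 2exp(-8t)sin(2ξ)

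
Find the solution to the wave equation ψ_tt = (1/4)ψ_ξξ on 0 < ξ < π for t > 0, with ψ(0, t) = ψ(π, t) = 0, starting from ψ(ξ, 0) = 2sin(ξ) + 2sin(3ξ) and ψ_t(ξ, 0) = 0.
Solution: Using separation of variables ψ = X(ξ)T(t):
Eigenfunctions: sin(nξ), n = 1, 2, 3, ...
General solution: ψ(ξ, t) = Σ [A_n cos(n t/2) + B_n sin(n t/2)] sin(nξ)
From ψ(ξ,0) = 2sin(ξ) + 2sin(3ξ): A_1=2, A_3=2. From ψ_t(ξ,0) = 0: all B_n = 0.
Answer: ψ(ξ, t) = 2sin(ξ)cos(t/2) + 2sin(3ξ)cos(3t/2)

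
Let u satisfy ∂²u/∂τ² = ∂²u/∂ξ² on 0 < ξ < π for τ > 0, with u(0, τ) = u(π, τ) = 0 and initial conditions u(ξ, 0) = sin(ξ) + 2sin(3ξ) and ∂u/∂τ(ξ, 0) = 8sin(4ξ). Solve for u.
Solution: Separating variables: u = Σ [A_n cos(ω_n τ) + B_n sin(ω_n τ)] sin(nξ), ω_n = n. From ICs (B_n = velocity coefficient / ω_n): A_1=1, A_3=2, B_4=2.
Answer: u(ξ, τ) = sin(ξ)cos(τ) + 2sin(3ξ)cos(3τ) + 2sin(4ξ)sin(4τ)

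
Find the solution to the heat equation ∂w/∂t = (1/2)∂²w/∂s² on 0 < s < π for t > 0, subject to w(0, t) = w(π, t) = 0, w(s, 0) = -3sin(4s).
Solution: Separating variables: w = Σ c_n exp(-n²t/2) sin(ns). From w(s,0) = -3sin(4s): c_4=-3.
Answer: w(s, t) = -3exp(-8t)sin(4s)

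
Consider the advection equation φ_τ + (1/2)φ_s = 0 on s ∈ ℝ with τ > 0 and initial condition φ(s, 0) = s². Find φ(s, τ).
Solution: By method of characteristics (waves move right with speed 1/2):
Along characteristics s - (1/2)τ = const, φ is constant, so φ(s,τ) = f(s - (1/2)τ) with f = φ(·, 0).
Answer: φ(s, τ) = s² - sτ + (1/4)τ²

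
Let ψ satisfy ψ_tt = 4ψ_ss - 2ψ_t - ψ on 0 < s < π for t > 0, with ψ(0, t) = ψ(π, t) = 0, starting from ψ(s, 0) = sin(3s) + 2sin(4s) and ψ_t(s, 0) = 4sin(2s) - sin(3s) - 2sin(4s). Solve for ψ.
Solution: Substitute ψ = exp(-t)u.
Then ψ_t = exp(-t)(u_t - u), ψ_tt = exp(-t)(u_tt - 2u_t + u), ψ_ss = exp(-t)u_ss; substituting and dividing by exp(-t), the lower-order terms cancel: u_tt = 4u_ss (standard wave equation).
Data for u: u(s,0) = ψ(s,0) = sin(3s) + 2sin(4s); u_t(s,0) = ψ_t(s,0) + ψ(s,0) = 4sin(2s). The boundary conditions carry over: u(0,t) = u(π,t) = 0.
Separating variables: u = Σ [A_n cos(ω_n t) + B_n sin(ω_n t)] sin(ns), ω_n = 2n. From ICs (B_n = velocity coefficient / ω_n): A_3=1, A_4=2, B_2=1.
So u(s,t) = sin(2s)sin(4t) + sin(3s)cos(6t) + 2sin(4s)cos(8t), and ψ(s,t) = exp(-t)u(s,t).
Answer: ψ(s, t) = exp(-t)sin(2s)sin(4t) + exp(-t)sin(3s)cos(6t) + 2exp(-t)sin(4s)cos(8t)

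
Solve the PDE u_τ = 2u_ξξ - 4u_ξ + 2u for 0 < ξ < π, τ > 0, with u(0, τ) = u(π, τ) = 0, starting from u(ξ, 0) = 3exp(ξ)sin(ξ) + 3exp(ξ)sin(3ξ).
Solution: Substitute u = exp(ξ)w, i.e. w = exp(-ξ)u.
By the product rule, u_ξ = exp(ξ)(w_ξ + w), u_ξξ = exp(ξ)(w_ξξ + 2w_ξ + w), u_τ = exp(ξ)w_τ.
Substituting into the PDE and dividing by exp(ξ): w_τ = 2(w_ξξ + 2w_ξ + w) - 4(w_ξ + w) + 2w.
The lower-order terms cancel, leaving the standard heat equation w_τ = 2w_ξξ.
Initial data for w: w(ξ,0) = exp(-ξ)u(ξ,0) = 3sin(ξ) + 3sin(3ξ). The boundary conditions carry over: w(0,τ) = w(π,τ) = 0.
Solve for w:
  Using separation of variables w = X(ξ)T(τ):
  Eigenfunctions: sin(nξ), n = 1, 2, 3, ...
  General solution: w(ξ, τ) = Σ c_n sin(nξ) exp(-2n² τ)
  Matching w(ξ,0) = 3sin(ξ) + 3sin(3ξ) term by term: c_1=3, c_3=3.
Hence w(ξ,τ) = 3exp(-2τ)sin(ξ) + 3exp(-18τ)sin(3ξ).
Transform back: u(ξ,τ) = exp(ξ)w(ξ,τ).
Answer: u(ξ, τ) = 3exp(ξ)exp(-2τ)sin(ξ) + 3exp(ξ)exp(-18τ)sin(3ξ)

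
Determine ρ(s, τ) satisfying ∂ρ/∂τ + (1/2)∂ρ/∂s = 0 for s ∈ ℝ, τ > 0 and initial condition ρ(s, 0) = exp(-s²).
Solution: By method of characteristics (waves move right with speed 1/2):
Along characteristics s - (1/2)τ = const, ρ is constant, so ρ(s,τ) = f(s - (1/2)τ) with f = ρ(·, 0).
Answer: ρ(s, τ) = exp(-(s - τ/2)²)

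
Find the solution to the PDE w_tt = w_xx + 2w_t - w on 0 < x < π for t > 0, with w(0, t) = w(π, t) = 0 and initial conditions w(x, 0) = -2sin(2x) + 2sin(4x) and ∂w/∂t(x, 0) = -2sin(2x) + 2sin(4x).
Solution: Substitute w = exp(t)u.
Then w_t = exp(t)(u_t + u), w_tt = exp(t)(u_tt + 2u_t + u), w_xx = exp(t)u_xx; substituting and dividing by exp(t), the lower-order terms cancel: u_tt = u_xx (standard wave equation).
Data for u: u(x,0) = w(x,0) = -2sin(2x) + 2sin(4x); u_t(x,0) = w_t(x,0) - w(x,0) = 0. The boundary conditions carry over: u(0,t) = u(π,t) = 0.
Separating variables: u = Σ [A_n cos(ω_n t) + B_n sin(ω_n t)] sin(nx), ω_n = n. From ICs: A_2=-2, A_4=2.
So u(x,t) = -2sin(2x)cos(2t) + 2sin(4x)cos(4t), and w(x,t) = exp(t)u(x,t).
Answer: w(x, t) = -2exp(t)sin(2x)cos(2t) + 2exp(t)sin(4x)cos(4t)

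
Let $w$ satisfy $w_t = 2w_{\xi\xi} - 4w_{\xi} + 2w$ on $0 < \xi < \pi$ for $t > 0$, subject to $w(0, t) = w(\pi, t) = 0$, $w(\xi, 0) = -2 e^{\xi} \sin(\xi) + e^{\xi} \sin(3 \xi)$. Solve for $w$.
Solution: Substitute $w = e^{\xi}u$, i.e. $u = e^{-\xi}w$.
By the product rule, $w_{\xi} = e^{\xi}(u_{\xi} + u)$, $w_{\xi\xi} = e^{\xi}(u_{\xi\xi} + 2u_{\xi} + u)$, $w_t = e^{\xi}u_t$.
Substituting into the PDE and dividing by $e^{\xi}$: $u_t = 2(u_{\xi\xi} + 2u_{\xi} + u) - 4(u_{\xi} + u) + 2u$.
The lower-order terms cancel, leaving the standard heat equation $u_t = 2u_{\xi\xi}$.
Initial data for $u$: $u(\xi,0) = e^{-\xi}w(\xi,0) = -2 \sin(\xi) + \sin(3 \xi)$. The boundary conditions carry over: $u(0,t) = u(\pi,t) = 0$.
Solve for $u$:
  Using separation of variables $u = X(\xi)T(t)$:
  Eigenfunctions: $\sin(n\xi)$, $n = 1, 2, 3, \ldots$
  General solution: $u(\xi, t) = \sum c_n \sin(n\xi) e^{-2n^2 t}$
  Matching $u(\xi,0) = -2 \sin(\xi) + \sin(3 \xi)$ term by term: $c_1=-2, c_3=1$.
Hence $u(\xi,t) = -2 e^{-2 t} \sin(\xi) + e^{-18 t} \sin(3 \xi)$.
Transform back: $w(\xi,t) = e^{\xi}u(\xi,t)$.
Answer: $w(\xi, t) = -2 e^{\xi} e^{-2 t} \sin(\xi) + e^{\xi} e^{-18 t} \sin(3 \xi)$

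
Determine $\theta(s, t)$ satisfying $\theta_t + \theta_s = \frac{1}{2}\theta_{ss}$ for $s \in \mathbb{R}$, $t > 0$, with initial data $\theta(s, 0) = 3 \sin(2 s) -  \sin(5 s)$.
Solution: Moving frame: $\eta = s - t$, $\sigma = t$, $\theta = u(\eta,\sigma)$, so $\theta_t = u_{\sigma} - u_{\eta}$ and $\theta_{ss} = u_{\eta\eta}$.
Hence $\theta_t + \theta_s = u_{\sigma}$ and the PDE becomes the heat equation $u_{\sigma} = \frac{1}{2}u_{\eta\eta}$ on $\eta \in \mathbb{R}$.
Initial data: $u(\eta,0) = \theta(\eta,0) = 3 \sin(2 \eta) - \sin(5 \eta)$. Each mode $\sin(n\eta)$ decays as $e^{-n^2\sigma/2}$ on $\mathbb{R}$, so $u(\eta,\sigma) = \sum c_n e^{-n^2\sigma/2} \sin(n\eta)$ with $c_2=3, c_5=-1$: $u(\eta,\sigma) = 3 e^{-2 \sigma} \sin(2 \eta) - e^{-25 \sigma/2} \sin(5 \eta)$.
Substituting back: $\theta(s,t) = u(s - t, t)$.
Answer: $\theta(s, t) = 3 e^{-2 t} \sin(2 s - 2 t) -  e^{-25 t/2} \sin(5 s - 5 t)$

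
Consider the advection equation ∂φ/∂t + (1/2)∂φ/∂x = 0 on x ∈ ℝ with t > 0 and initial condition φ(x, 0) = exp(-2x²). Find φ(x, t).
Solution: By method of characteristics (waves move right with speed 1/2):
Along characteristics x - (1/2)t = const, φ is constant, so φ(x,t) = f(x - (1/2)t) with f = φ(·, 0).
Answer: φ(x, t) = exp(-2(-t/2 + x)²)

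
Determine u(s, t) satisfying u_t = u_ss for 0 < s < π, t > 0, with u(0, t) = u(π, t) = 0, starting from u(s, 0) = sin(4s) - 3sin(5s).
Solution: Separating variables: u = Σ c_n exp(-n²t) sin(ns). From u(s,0) = sin(4s) - 3sin(5s): c_4=1, c_5=-3.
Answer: u(s, t) = exp(-16t)sin(4s) - 3exp(-25t)sin(5s)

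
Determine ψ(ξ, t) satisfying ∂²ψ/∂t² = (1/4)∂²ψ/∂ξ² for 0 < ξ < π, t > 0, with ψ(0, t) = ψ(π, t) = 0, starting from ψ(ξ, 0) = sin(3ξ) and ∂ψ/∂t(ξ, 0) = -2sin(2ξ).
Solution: Using separation of variables ψ = X(ξ)T(t):
Eigenfunctions: sin(nξ), n = 1, 2, 3, ...
General solution: ψ(ξ, t) = Σ [A_n cos(n t/2) + B_n sin(n t/2)] sin(nξ)
From ψ(ξ,0) = sin(3ξ): A_3=1. From ψ_t(ξ,0) = -2sin(2ξ), using ψ_t(ξ,0) = Σ ω_n B_n sin(nξ) with ω_n = n/2: B_2 = (-2)/1 = -2.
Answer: ψ(ξ, t) = -2sin(t)sin(2ξ) + sin(3ξ)cos(3t/2)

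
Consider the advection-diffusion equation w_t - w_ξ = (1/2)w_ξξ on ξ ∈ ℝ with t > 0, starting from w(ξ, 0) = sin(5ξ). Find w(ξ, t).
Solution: Moving frame: η = ξ + t, σ = t, w = u(η,σ), so w_t = u_σ + u_η and w_ξξ = u_ηη.
Hence w_t - w_ξ = u_σ and the PDE becomes the heat equation u_σ = (1/2)u_ηη on η ∈ ℝ.
Initial data: u(η,0) = w(η,0) = sin(5η). Each mode sin(nη) decays as exp(-n²σ/2) on ℝ, so u(η,σ) = Σ c_n exp(-n²σ/2) sin(nη) with c_5=1: u(η,σ) = exp(-25σ/2)sin(5η).
Substituting back: w(ξ,t) = u(ξ + t, t).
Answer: w(ξ, t) = exp(-25t/2)sin(5t + 5ξ)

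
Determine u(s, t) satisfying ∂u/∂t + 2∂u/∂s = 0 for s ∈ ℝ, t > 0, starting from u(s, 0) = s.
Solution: By characteristics (ds/dt = 2), u(s,t) = f(s - 2t) with f = u(·, 0).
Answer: u(s, t) = s - 2t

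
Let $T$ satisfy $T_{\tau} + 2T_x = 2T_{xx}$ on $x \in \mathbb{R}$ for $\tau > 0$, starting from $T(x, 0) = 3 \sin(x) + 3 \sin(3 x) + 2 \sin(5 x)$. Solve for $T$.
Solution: Change to a moving frame: let $\eta = x - 2\tau$, $\sigma = \tau$ and write $T(x,\tau) = u(\eta,\sigma)$.
By the chain rule $T_{\tau} = u_{\sigma} - 2u_{\eta}$, $T_x = u_{\eta}$, $T_{xx} = u_{\eta\eta}$.
Then $T_{\tau} + 2T_x = u_{\sigma}$: the advection term cancels and the PDE becomes the heat equation $u_{\sigma} = 2u_{\eta\eta}$ on $\eta \in \mathbb{R}$.
Initial data: $u(\eta,0) = T(\eta,0) = 3 \sin(\eta) + 3 \sin(3 \eta) + 2 \sin(5 \eta)$.
On $\eta \in \mathbb{R}$ each mode satisfies $(\sin(n\eta))'' = -n^2 \sin(n\eta)$, so $e^{-2n^2\sigma} \sin(n\eta)$ solves the heat equation; by superposition $u(\eta,\sigma) = \sum c_n e^{-2n^2\sigma} \sin(n\eta)$.
Reading off the coefficients: $c_1=3, c_3=3, c_5=2$, so $u(\eta,\sigma) = 3 e^{-2 \sigma} \sin(\eta) + 3 e^{-18 \sigma} \sin(3 \eta) + 2 e^{-50 \sigma} \sin(5 \eta)$.
Substituting back $\eta = x - 2\tau$, $\sigma = \tau$: $T(x,\tau) = u(x - 2\tau, \tau)$.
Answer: $T(x, \tau) = -3 e^{-2 \tau} \sin(2 \tau - x) - 3 e^{-18 \tau} \sin(6 \tau - 3 x) - 2 e^{-50 \tau} \sin(10 \tau - 5 x)$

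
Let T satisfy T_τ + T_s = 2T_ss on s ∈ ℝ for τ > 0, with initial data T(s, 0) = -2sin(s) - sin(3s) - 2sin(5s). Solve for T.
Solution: Change to a moving frame: let η = s - τ, σ = τ and write T(s,τ) = u(η,σ).
By the chain rule T_τ = u_σ - u_η, T_s = u_η, T_ss = u_ηη.
Then T_τ + T_s = u_σ: the advection term cancels and the PDE becomes the heat equation u_σ = 2u_ηη on η ∈ ℝ.
Initial data: u(η,0) = T(η,0) = -2sin(η) - sin(3η) - 2sin(5η).
On η ∈ ℝ each mode satisfies (sin(nη))″ = -n² sin(nη), so exp(-2n²σ) sin(nη) solves the heat equation; by superposition u(η,σ) = Σ c_n exp(-2n²σ) sin(nη).
Reading off the coefficients: c_1=-2, c_3=-1, c_5=-2, so u(η,σ) = -2exp(-2σ)sin(η) - exp(-18σ)sin(3η) - 2exp(-50σ)sin(5η).
Substituting back η = s - τ, σ = τ: T(s,τ) = u(s - τ, τ).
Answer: T(s, τ) = -2exp(-2τ)sin(s - τ) - exp(-18τ)sin(3s - 3τ) - 2exp(-50τ)sin(5s - 5τ)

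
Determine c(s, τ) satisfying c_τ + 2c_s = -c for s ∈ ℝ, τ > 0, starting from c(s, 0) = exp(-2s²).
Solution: Substitute c = exp(-τ)u.
Then c_τ = exp(-τ)(u_τ - u), c_s = exp(-τ)u_s; substituting and dividing by exp(-τ), the lower-order terms cancel: u_τ + 2u_s = 0 (standard advection equation).
Data for u: u(s,0) = c(s,0) = exp(-2s²).
By characteristics (ds/dτ = 2), u(s,τ) = f(s - 2τ) with f = u(·, 0).
So u(s,τ) = exp(-2(s - 2τ)²), and c(s,τ) = exp(-τ)u(s,τ).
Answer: c(s, τ) = exp(-τ)exp(-2(s - 2τ)²)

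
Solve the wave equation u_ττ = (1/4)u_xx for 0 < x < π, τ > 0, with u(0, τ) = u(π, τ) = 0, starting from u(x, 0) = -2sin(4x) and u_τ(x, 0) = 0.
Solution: Separating variables: u = Σ [A_n cos(ω_n τ) + B_n sin(ω_n τ)] sin(nx), ω_n = n/2. From ICs: A_4=-2.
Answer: u(x, τ) = -2sin(4x)cos(2τ)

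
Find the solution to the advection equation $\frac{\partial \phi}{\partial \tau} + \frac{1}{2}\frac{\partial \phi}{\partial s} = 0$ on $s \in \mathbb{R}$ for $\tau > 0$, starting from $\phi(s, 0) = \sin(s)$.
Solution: By method of characteristics (waves move right with speed 1/2):
Along characteristics $s - \frac{1}{2}\tau =$ const, $\phi$ is constant, so $\phi(s,\tau) = f(s - \frac{1}{2}\tau)$ with $f = \phi( \cdot , 0)$.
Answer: $\phi(s, \tau) = - \sin(\tau/2 - s)$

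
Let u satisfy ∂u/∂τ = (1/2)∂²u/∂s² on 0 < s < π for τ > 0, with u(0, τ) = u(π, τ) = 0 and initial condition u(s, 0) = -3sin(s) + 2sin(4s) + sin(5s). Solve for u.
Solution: Using separation of variables u = X(s)T(τ):
Eigenfunctions: sin(ns), n = 1, 2, 3, ...
General solution: u(s, τ) = Σ c_n sin(ns) exp(-n² τ/2)
Matching u(s,0) = -3sin(s) + 2sin(4s) + sin(5s) term by term: c_1=-3, c_4=2, c_5=1.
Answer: u(s, τ) = 2exp(-8τ)sin(4s) - 3exp(-τ/2)sin(s) + exp(-25τ/2)sin(5s)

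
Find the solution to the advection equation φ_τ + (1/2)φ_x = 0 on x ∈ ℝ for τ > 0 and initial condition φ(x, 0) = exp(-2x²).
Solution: By characteristics (dx/dτ = 1/2), φ(x,τ) = f(x - (1/2)τ) with f = φ(·, 0).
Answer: φ(x, τ) = exp(-2(x - τ/2)²)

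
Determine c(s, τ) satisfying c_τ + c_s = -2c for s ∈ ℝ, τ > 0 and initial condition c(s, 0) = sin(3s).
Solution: Substitute c = exp(-2τ)u, i.e. u = exp(2τ)c.
By the product rule, c_τ = exp(-2τ)(u_τ - 2u), c_s = exp(-2τ)u_s.
Substituting into the PDE and dividing by exp(-2τ): u_τ - 2u + u_s = -2u.
The lower-order terms cancel, leaving the standard advection equation u_τ + u_s = 0.
Initial data for u: u(s,0) = c(s,0) = sin(3s).
Solve for u:
  By method of characteristics (waves move right with speed 1):
  Along characteristics s - τ = const, u is constant, so u(s,τ) = f(s - τ) with f = u(·, 0).
Hence u(s,τ) = sin(3s - 3τ).
Transform back: c(s,τ) = exp(-2τ)u(s,τ).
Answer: c(s, τ) = exp(-2τ)sin(3s - 3τ)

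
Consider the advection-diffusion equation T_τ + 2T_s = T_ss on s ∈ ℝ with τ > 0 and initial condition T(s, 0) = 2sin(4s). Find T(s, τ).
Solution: Moving frame: η = s - 2τ, σ = τ, T = u(η,σ), so T_τ = u_σ - 2u_η and T_ss = u_ηη.
Hence T_τ + 2T_s = u_σ and the PDE becomes the heat equation u_σ = u_ηη on η ∈ ℝ.
Initial data: u(η,0) = T(η,0) = 2sin(4η). Each mode sin(nη) decays as exp(-n²σ) on ℝ, so u(η,σ) = Σ c_n exp(-n²σ) sin(nη) with c_4=2: u(η,σ) = 2exp(-16σ)sin(4η).
Substituting back: T(s,τ) = u(s - 2τ, τ).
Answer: T(s, τ) = 2exp(-16τ)sin(4s - 8τ)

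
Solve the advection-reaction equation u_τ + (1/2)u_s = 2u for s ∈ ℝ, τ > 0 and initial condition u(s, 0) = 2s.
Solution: Substitute u = exp(2τ)w.
Then u_τ = exp(2τ)(w_τ + 2w), u_s = exp(2τ)w_s; substituting and dividing by exp(2τ), the lower-order terms cancel: w_τ + (1/2)w_s = 0 (standard advection equation).
Data for w: w(s,0) = u(s,0) = 2s.
By characteristics (ds/dτ = 1/2), w(s,τ) = f(s - (1/2)τ) with f = w(·, 0).
So w(s,τ) = 2s - τ, and u(s,τ) = exp(2τ)w(s,τ).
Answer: u(s, τ) = 2sexp(2τ) - τexp(2τ)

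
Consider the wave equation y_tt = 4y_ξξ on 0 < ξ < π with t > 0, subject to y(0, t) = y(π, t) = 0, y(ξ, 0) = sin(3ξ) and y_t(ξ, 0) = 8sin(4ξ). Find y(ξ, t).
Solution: Using separation of variables y = X(ξ)T(t):
Eigenfunctions: sin(nξ), n = 1, 2, 3, ...
General solution: y(ξ, t) = Σ [A_n cos(2n t) + B_n sin(2n t)] sin(nξ)
From y(ξ,0) = sin(3ξ): A_3=1. From y_t(ξ,0) = 8sin(4ξ), using y_t(ξ,0) = Σ ω_n B_n sin(nξ) with ω_n = 2n: B_4 = 8/8 = 1.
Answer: y(ξ, t) = sin(8t)sin(4ξ) + sin(3ξ)cos(6t)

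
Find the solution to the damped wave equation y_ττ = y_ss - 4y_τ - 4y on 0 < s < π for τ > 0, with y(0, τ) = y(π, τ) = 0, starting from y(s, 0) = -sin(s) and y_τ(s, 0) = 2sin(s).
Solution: Substitute y = exp(-2τ)u, i.e. u = exp(2τ)y.
By the product rule, y_τ = exp(-2τ)(u_τ - 2u), y_ττ = exp(-2τ)(u_ττ - 4u_τ + 4u), y_ss = exp(-2τ)u_ss.
Substituting into the PDE and dividing by exp(-2τ): u_ττ - 4u_τ + 4u = u_ss - 4(u_τ - 2u) - 4u.
The lower-order terms cancel, leaving the standard wave equation u_ττ = u_ss.
Initial data for u: u(s,0) = y(s,0) = -sin(s); u_τ(s,0) = y_τ(s,0) + 2y(s,0) = 0. The boundary conditions carry over: u(0,τ) = u(π,τ) = 0.
Solve for u:
  Using separation of variables u = X(s)T(τ):
  Eigenfunctions: sin(ns), n = 1, 2, 3, ...
  General solution: u(s, τ) = Σ [A_n cos(n τ) + B_n sin(n τ)] sin(ns)
  From u(s,0) = -sin(s): A_1=-1. From u_τ(s,0) = 0: all B_n = 0.
Hence u(s,τ) = -sin(s)cos(τ).
Transform back: y(s,τ) = exp(-2τ)u(s,τ).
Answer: y(s, τ) = -exp(-2τ)sin(s)cos(τ)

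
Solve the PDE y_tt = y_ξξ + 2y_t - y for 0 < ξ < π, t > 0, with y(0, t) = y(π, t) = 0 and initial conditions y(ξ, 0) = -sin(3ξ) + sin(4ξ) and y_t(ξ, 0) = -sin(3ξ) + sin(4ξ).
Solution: Substitute y = exp(t)u, i.e. u = exp(-t)y.
By the product rule, y_t = exp(t)(u_t + u), y_tt = exp(t)(u_tt + 2u_t + u), y_ξξ = exp(t)u_ξξ.
Substituting into the PDE and dividing by exp(t): u_tt + 2u_t + u = u_ξξ + 2(u_t + u) - u.
The lower-order terms cancel, leaving the standard wave equation u_tt = u_ξξ.
Initial data for u: u(ξ,0) = y(ξ,0) = -sin(3ξ) + sin(4ξ); u_t(ξ,0) = y_t(ξ,0) - y(ξ,0) = 0. The boundary conditions carry over: u(0,t) = u(π,t) = 0.
Solve for u:
  Using separation of variables u = X(ξ)T(t):
  Eigenfunctions: sin(nξ), n = 1, 2, 3, ...
  General solution: u(ξ, t) = Σ [A_n cos(n t) + B_n sin(n t)] sin(nξ)
  From u(ξ,0) = -sin(3ξ) + sin(4ξ): A_3=-1, A_4=1. From u_t(ξ,0) = 0: all B_n = 0.
Hence u(ξ,t) = -sin(3ξ)cos(3t) + sin(4ξ)cos(4t).
Transform back: y(ξ,t) = exp(t)u(ξ,t).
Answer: y(ξ, t) = -exp(t)sin(3ξ)cos(3t) + exp(t)sin(4ξ)cos(4t)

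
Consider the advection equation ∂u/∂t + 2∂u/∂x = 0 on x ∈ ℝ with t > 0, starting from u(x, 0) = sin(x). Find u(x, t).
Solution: By method of characteristics (waves move right with speed 2):
Along characteristics x - 2t = const, u is constant, so u(x,t) = f(x - 2t) with f = u(·, 0).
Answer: u(x, t) = -sin(2t - x)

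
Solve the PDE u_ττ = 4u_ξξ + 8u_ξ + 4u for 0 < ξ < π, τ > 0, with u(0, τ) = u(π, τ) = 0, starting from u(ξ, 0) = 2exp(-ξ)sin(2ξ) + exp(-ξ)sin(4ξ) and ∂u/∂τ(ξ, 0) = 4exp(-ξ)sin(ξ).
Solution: Substitute u = exp(-ξ)w, i.e. w = exp(ξ)u.
By the product rule, u_ξ = exp(-ξ)(w_ξ - w), u_ξξ = exp(-ξ)(w_ξξ - 2w_ξ + w), u_ττ = exp(-ξ)w_ττ.
Substituting into the PDE and dividing by exp(-ξ): w_ττ = 4(w_ξξ - 2w_ξ + w) + 8(w_ξ - w) + 4w.
The lower-order terms cancel, leaving the standard wave equation w_ττ = 4w_ξξ.
Initial data for w: w(ξ,0) = exp(ξ)u(ξ,0) = 2sin(2ξ) + sin(4ξ); w_τ(ξ,0) = exp(ξ)u_τ(ξ,0) = 4sin(ξ). The boundary conditions carry over: w(0,τ) = w(π,τ) = 0.
Solve for w:
  Using separation of variables w = X(ξ)T(τ):
  Eigenfunctions: sin(nξ), n = 1, 2, 3, ...
  General solution: w(ξ, τ) = Σ [A_n cos(2n τ) + B_n sin(2n τ)] sin(nξ)
  From w(ξ,0) = 2sin(2ξ) + sin(4ξ): A_2=2, A_4=1. From w_τ(ξ,0) = 4sin(ξ), using w_τ(ξ,0) = Σ ω_n B_n sin(nξ) with ω_n = 2n: B_1 = 4/2 = 2.
Hence w(ξ,τ) = 2sin(ξ)sin(2τ) + 2sin(2ξ)cos(4τ) + sin(4ξ)cos(8τ).
Transform back: u(ξ,τ) = exp(-ξ)w(ξ,τ).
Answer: u(ξ, τ) = 2exp(-ξ)sin(ξ)sin(2τ) + 2exp(-ξ)sin(2ξ)cos(4τ) + exp(-ξ)sin(4ξ)cos(8τ)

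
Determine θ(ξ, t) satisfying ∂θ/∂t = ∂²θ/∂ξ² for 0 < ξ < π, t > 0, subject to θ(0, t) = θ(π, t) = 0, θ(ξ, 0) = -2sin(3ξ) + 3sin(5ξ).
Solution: Separating variables: θ = Σ c_n exp(-n²t) sin(nξ). From θ(ξ,0) = -2sin(3ξ) + 3sin(5ξ): c_3=-2, c_5=3.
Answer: θ(ξ, t) = -2exp(-9t)sin(3ξ) + 3exp(-25t)sin(5ξ)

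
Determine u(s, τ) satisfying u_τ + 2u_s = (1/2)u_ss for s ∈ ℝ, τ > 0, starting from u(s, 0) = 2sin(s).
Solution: Moving frame: η = s - 2τ, σ = τ, u = w(η,σ), so u_τ = w_σ - 2w_η and u_ss = w_ηη.
Hence u_τ + 2u_s = w_σ and the PDE becomes the heat equation w_σ = (1/2)w_ηη on η ∈ ℝ.
Initial data: w(η,0) = u(η,0) = 2sin(η). Each mode sin(nη) decays as exp(-n²σ/2) on ℝ, so w(η,σ) = Σ c_n exp(-n²σ/2) sin(nη) with c_1=2: w(η,σ) = 2exp(-σ/2)sin(η).
Substituting back: u(s,τ) = w(s - 2τ, τ).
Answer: u(s, τ) = 2exp(-τ/2)sin(s - 2τ)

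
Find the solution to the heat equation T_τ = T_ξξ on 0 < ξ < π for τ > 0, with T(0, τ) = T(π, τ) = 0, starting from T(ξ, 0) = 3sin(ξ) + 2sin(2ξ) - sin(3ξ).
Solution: Separating variables: T = Σ c_n exp(-n²τ) sin(nξ). From T(ξ,0) = 3sin(ξ) + 2sin(2ξ) - sin(3ξ): c_1=3, c_2=2, c_3=-1.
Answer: T(ξ, τ) = 3exp(-τ)sin(ξ) + 2exp(-4τ)sin(2ξ) - exp(-9τ)sin(3ξ)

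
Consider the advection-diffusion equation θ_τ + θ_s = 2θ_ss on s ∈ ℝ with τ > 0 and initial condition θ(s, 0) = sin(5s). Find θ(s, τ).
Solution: Moving frame: η = s - τ, σ = τ, θ = u(η,σ), so θ_τ = u_σ - u_η and θ_ss = u_ηη.
Hence θ_τ + θ_s = u_σ and the PDE becomes the heat equation u_σ = 2u_ηη on η ∈ ℝ.
Initial data: u(η,0) = θ(η,0) = sin(5η). Each mode sin(nη) decays as exp(-2n²σ) on ℝ, so u(η,σ) = Σ c_n exp(-2n²σ) sin(nη) with c_5=1: u(η,σ) = exp(-50σ)sin(5η).
Substituting back: θ(s,τ) = u(s - τ, τ).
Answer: θ(s, τ) = exp(-50τ)sin(5s - 5τ)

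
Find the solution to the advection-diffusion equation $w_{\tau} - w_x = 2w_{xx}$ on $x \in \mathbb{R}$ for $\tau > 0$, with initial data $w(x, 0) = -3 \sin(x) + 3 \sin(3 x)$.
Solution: Moving frame: $\eta = x + \tau$, $\sigma = \tau$, $w = u(\eta,\sigma)$, so $w_{\tau} = u_{\sigma} + u_{\eta}$ and $w_{xx} = u_{\eta\eta}$.
Hence $w_{\tau} - w_x = u_{\sigma}$ and the PDE becomes the heat equation $u_{\sigma} = 2u_{\eta\eta}$ on $\eta \in \mathbb{R}$.
Initial data: $u(\eta,0) = w(\eta,0) = -3 \sin(\eta) + 3 \sin(3 \eta)$. Each mode $\sin(n\eta)$ decays as $e^{-2n^2\sigma}$ on $\mathbb{R}$, so $u(\eta,\sigma) = \sum c_n e^{-2n^2\sigma} \sin(n\eta)$ with $c_1=-3, c_3=3$: $u(\eta,\sigma) = -3 e^{-2 \sigma} \sin(\eta) + 3 e^{-18 \sigma} \sin(3 \eta)$.
Substituting back: $w(x,\tau) = u(x + \tau, \tau)$.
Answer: $w(x, \tau) = -3 e^{-2 \tau} \sin(\tau + x) + 3 e^{-18 \tau} \sin(3 \tau + 3 x)$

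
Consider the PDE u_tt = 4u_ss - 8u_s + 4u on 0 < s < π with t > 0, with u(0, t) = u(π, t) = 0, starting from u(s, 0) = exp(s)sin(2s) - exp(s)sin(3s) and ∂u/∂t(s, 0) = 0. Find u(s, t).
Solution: Substitute u = exp(s)w.
Then u_s = exp(s)(w_s + w), u_ss = exp(s)(w_ss + 2w_s + w), u_tt = exp(s)w_tt; substituting and dividing by exp(s), the lower-order terms cancel: w_tt = 4w_ss (standard wave equation).
Data for w: w(s,0) = exp(-s)u(s,0) = sin(2s) - sin(3s); w_t(s,0) = exp(-s)u_t(s,0) = 0. The boundary conditions carry over: w(0,t) = w(π,t) = 0.
Separating variables: w = Σ [A_n cos(ω_n t) + B_n sin(ω_n t)] sin(ns), ω_n = 2n. From ICs: A_2=1, A_3=-1.
So w(s,t) = sin(2s)cos(4t) - sin(3s)cos(6t), and u(s,t) = exp(s)w(s,t).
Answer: u(s, t) = exp(s)sin(2s)cos(4t) - exp(s)sin(3s)cos(6t)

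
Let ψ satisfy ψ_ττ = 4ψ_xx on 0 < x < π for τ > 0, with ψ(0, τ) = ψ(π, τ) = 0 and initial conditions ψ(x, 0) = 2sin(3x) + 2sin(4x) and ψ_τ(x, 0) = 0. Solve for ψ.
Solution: Using separation of variables ψ = X(x)T(τ):
Eigenfunctions: sin(nx), n = 1, 2, 3, ...
General solution: ψ(x, τ) = Σ [A_n cos(2n τ) + B_n sin(2n τ)] sin(nx)
From ψ(x,0) = 2sin(3x) + 2sin(4x): A_3=2, A_4=2. From ψ_τ(x,0) = 0: all B_n = 0.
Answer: ψ(x, τ) = 2sin(3x)cos(6τ) + 2sin(4x)cos(8τ)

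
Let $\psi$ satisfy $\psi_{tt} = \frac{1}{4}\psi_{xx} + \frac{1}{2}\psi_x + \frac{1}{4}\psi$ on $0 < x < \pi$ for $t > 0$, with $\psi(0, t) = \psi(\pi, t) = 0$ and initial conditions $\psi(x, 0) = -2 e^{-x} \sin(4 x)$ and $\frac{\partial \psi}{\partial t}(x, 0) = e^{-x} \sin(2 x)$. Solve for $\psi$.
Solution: Substitute $\psi = e^{-x}u$, i.e. $u = e^{x}\psi$.
By the product rule, $\psi_x = e^{-x}(u_x - u)$, $\psi_{xx} = e^{-x}(u_{xx} - 2u_x + u)$, $\psi_{tt} = e^{-x}u_{tt}$.
Substituting into the PDE and dividing by $e^{-x}$: $u_{tt} = \frac{1}{4}(u_{xx} - 2u_x + u) + \frac{1}{2}(u_x - u) + \frac{1}{4}u$.
The lower-order terms cancel, leaving the standard wave equation $u_{tt} = \frac{1}{4}u_{xx}$.
Initial data for $u$: $u(x,0) = e^{x}\psi(x,0) = -2 \sin(4 x)$; $u_t(x,0) = e^{x}\psi_t(x,0) = \sin(2 x)$. The boundary conditions carry over: $u(0,t) = u(\pi,t) = 0$.
Solve for $u$:
  Using separation of variables $u = X(x)T(t)$:
  Eigenfunctions: $\sin(nx)$, $n = 1, 2, 3, \ldots$
  General solution: $u(x, t) = \sum [A_n \cos(n t/2) + B_n \sin(n t/2)] \sin(nx)$
  From $u(x,0) = -2 \sin(4 x)$: $A_4=-2$. From $u_t(x,0) = \sin(2 x)$, using $u_t(x,0) = \sum \omega_n B_n \sin(nx)$ with $\omega_n = n/2$: $B_2 = 1/1 = 1$.
Hence $u(x,t) = \sin(t) \sin(2 x) - 2 \sin(4 x) \cos(2 t)$.
Transform back: $\psi(x,t) = e^{-x}u(x,t)$.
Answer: $\psi(x, t) = e^{-x} \sin(t) \sin(2 x) - 2 e^{-x} \sin(4 x) \cos(2 t)$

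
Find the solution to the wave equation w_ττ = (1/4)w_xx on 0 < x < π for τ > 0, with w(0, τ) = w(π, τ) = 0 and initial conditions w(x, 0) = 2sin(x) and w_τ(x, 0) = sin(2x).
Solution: Separating variables: w = Σ [A_n cos(ω_n τ) + B_n sin(ω_n τ)] sin(nx), ω_n = n/2. From ICs (B_n = velocity coefficient / ω_n): A_1=2, B_2=1.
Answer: w(x, τ) = 2sin(x)cos(τ/2) + sin(2x)sin(τ)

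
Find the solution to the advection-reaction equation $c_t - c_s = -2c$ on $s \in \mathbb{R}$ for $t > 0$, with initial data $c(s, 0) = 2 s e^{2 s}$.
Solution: Substitute $c = e^{2s}u$.
Then $c_s = e^{2s}(u_s + 2u)$, $c_t = e^{2s}u_t$; substituting and dividing by $e^{2s}$, the lower-order terms cancel: $u_t - u_s = 0$ (standard advection equation).
Data for $u$: $u(s,0) = e^{-2s}c(s,0) = 2 s$.
By characteristics ($ds/dt = -1$), $u(s,t) = f(s + t)$ with $f = u( \cdot , 0)$.
So $u(s,t) = 2 s + 2 t$, and $c(s,t) = e^{2s}u(s,t)$.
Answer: $c(s, t) = 2 s e^{2 s} + 2 t e^{2 s}$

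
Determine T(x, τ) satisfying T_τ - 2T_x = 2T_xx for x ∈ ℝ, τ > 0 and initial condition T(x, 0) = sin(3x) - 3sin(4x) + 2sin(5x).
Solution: Change to a moving frame: let η = x + 2τ, σ = τ and write T(x,τ) = u(η,σ).
By the chain rule T_τ = u_σ + 2u_η, T_x = u_η, T_xx = u_ηη.
Then T_τ - 2T_x = u_σ: the advection term cancels and the PDE becomes the heat equation u_σ = 2u_ηη on η ∈ ℝ.
Initial data: u(η,0) = T(η,0) = sin(3η) - 3sin(4η) + 2sin(5η).
On η ∈ ℝ each mode satisfies (sin(nη))″ = -n² sin(nη), so exp(-2n²σ) sin(nη) solves the heat equation; by superposition u(η,σ) = Σ c_n exp(-2n²σ) sin(nη).
Reading off the coefficients: c_3=1, c_4=-3, c_5=2, so u(η,σ) = exp(-18σ)sin(3η) - 3exp(-32σ)sin(4η) + 2exp(-50σ)sin(5η).
Substituting back η = x + 2τ, σ = τ: T(x,τ) = u(x + 2τ, τ).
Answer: T(x, τ) = exp(-18τ)sin(3x + 6τ) - 3exp(-32τ)sin(4x + 8τ) + 2exp(-50τ)sin(5x + 10τ)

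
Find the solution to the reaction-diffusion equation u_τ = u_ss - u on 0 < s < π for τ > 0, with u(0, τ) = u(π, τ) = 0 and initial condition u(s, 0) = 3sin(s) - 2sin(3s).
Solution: Substitute u = exp(-τ)w, i.e. w = exp(τ)u.
By the product rule, u_τ = exp(-τ)(w_τ - w), u_ss = exp(-τ)w_ss.
Substituting into the PDE and dividing by exp(-τ): w_τ - w = w_ss - w.
The lower-order terms cancel, leaving the standard heat equation w_τ = w_ss.
Initial data for w: w(s,0) = u(s,0) = 3sin(s) - 2sin(3s). The boundary conditions carry over: w(0,τ) = w(π,τ) = 0.
Solve for w:
  Using separation of variables w = X(s)T(τ):
  Eigenfunctions: sin(ns), n = 1, 2, 3, ...
  General solution: w(s, τ) = Σ c_n sin(ns) exp(-n² τ)
  Matching w(s,0) = 3sin(s) - 2sin(3s) term by term: c_1=3, c_3=-2.
Hence w(s,τ) = 3exp(-τ)sin(s) - 2exp(-9τ)sin(3s).
Transform back: u(s,τ) = exp(-τ)w(s,τ).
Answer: u(s, τ) = 3exp(-2τ)sin(s) - 2exp(-10τ)sin(3s)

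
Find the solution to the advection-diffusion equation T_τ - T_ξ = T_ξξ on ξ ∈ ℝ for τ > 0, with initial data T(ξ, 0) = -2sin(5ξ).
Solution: Change to a moving frame: let η = ξ + τ, σ = τ and write T(ξ,τ) = u(η,σ).
By the chain rule T_τ = u_σ + u_η, T_ξ = u_η, T_ξξ = u_ηη.
Then T_τ - T_ξ = u_σ: the advection term cancels and the PDE becomes the heat equation u_σ = u_ηη on η ∈ ℝ.
Initial data: u(η,0) = T(η,0) = -2sin(5η).
On η ∈ ℝ each mode satisfies (sin(nη))″ = -n² sin(nη), so exp(-n²σ) sin(nη) solves the heat equation; by superposition u(η,σ) = Σ c_n exp(-n²σ) sin(nη).
Reading off the coefficients: c_5=-2, so u(η,σ) = -2exp(-25σ)sin(5η).
Substituting back η = ξ + τ, σ = τ: T(ξ,τ) = u(ξ + τ, τ).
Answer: T(ξ, τ) = -2exp(-25τ)sin(5ξ + 5τ)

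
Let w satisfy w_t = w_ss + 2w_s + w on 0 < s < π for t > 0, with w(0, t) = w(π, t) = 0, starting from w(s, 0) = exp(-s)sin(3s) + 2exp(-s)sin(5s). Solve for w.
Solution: Substitute w = exp(-s)u.
Then w_s = exp(-s)(u_s - u), w_ss = exp(-s)(u_ss - 2u_s + u), w_t = exp(-s)u_t; substituting and dividing by exp(-s), the lower-order terms cancel: u_t = u_ss (standard heat equation).
Data for u: u(s,0) = exp(s)w(s,0) = sin(3s) + 2sin(5s). The boundary conditions carry over: u(0,t) = u(π,t) = 0.
Separating variables: u = Σ c_n exp(-n²t) sin(ns). From u(s,0) = sin(3s) + 2sin(5s): c_3=1, c_5=2.
So u(s,t) = exp(-9t)sin(3s) + 2exp(-25t)sin(5s), and w(s,t) = exp(-s)u(s,t).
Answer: w(s, t) = exp(-s)exp(-9t)sin(3s) + 2exp(-s)exp(-25t)sin(5s)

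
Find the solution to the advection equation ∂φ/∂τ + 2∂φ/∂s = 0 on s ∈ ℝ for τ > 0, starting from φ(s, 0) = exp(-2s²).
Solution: By method of characteristics (waves move right with speed 2):
Along characteristics s - 2τ = const, φ is constant, so φ(s,τ) = f(s - 2τ) with f = φ(·, 0).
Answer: φ(s, τ) = exp(-2(s - 2τ)²)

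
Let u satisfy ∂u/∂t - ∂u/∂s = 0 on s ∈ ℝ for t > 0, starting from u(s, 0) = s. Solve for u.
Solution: By method of characteristics (waves move left with speed 1):
Along characteristics s + t = const, u is constant, so u(s,t) = f(s + t) with f = u(·, 0).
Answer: u(s, t) = s + t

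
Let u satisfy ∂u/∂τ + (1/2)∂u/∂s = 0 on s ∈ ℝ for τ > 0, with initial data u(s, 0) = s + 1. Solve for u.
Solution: By characteristics (ds/dτ = 1/2), u(s,τ) = f(s - (1/2)τ) with f = u(·, 0).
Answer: u(s, τ) = s - (1/2)τ + 1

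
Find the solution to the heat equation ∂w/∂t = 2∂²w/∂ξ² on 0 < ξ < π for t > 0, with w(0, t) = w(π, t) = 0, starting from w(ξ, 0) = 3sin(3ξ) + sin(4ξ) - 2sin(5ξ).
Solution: Separating variables: w = Σ c_n exp(-2n²t) sin(nξ). From w(ξ,0) = 3sin(3ξ) + sin(4ξ) - 2sin(5ξ): c_3=3, c_4=1, c_5=-2.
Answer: w(ξ, t) = 3exp(-18t)sin(3ξ) + exp(-32t)sin(4ξ) - 2exp(-50t)sin(5ξ)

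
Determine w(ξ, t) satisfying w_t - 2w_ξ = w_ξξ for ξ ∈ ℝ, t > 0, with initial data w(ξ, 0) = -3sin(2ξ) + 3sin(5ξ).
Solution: Moving frame: η = ξ + 2t, σ = t, w = u(η,σ), so w_t = u_σ + 2u_η and w_ξξ = u_ηη.
Hence w_t - 2w_ξ = u_σ and the PDE becomes the heat equation u_σ = u_ηη on η ∈ ℝ.
Initial data: u(η,0) = w(η,0) = -3sin(2η) + 3sin(5η). Each mode sin(nη) decays as exp(-n²σ) on ℝ, so u(η,σ) = Σ c_n exp(-n²σ) sin(nη) with c_2=-3, c_5=3: u(η,σ) = -3exp(-4σ)sin(2η) + 3exp(-25σ)sin(5η).
Substituting back: w(ξ,t) = u(ξ + 2t, t).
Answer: w(ξ, t) = -3exp(-4t)sin(4t + 2ξ) + 3exp(-25t)sin(10t + 5ξ)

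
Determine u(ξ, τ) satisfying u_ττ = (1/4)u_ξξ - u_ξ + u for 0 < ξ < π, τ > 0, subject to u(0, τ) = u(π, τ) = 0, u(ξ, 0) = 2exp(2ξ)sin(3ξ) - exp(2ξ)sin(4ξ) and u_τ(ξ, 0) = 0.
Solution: Substitute u = exp(2ξ)w, i.e. w = exp(-2ξ)u.
By the product rule, u_ξ = exp(2ξ)(w_ξ + 2w), u_ξξ = exp(2ξ)(w_ξξ + 4w_ξ + 4w), u_ττ = exp(2ξ)w_ττ.
Substituting into the PDE and dividing by exp(2ξ): w_ττ = (1/4)(w_ξξ + 4w_ξ + 4w) - (w_ξ + 2w) + w.
The lower-order terms cancel, leaving the standard wave equation w_ττ = (1/4)w_ξξ.
Initial data for w: w(ξ,0) = exp(-2ξ)u(ξ,0) = 2sin(3ξ) - sin(4ξ); w_τ(ξ,0) = exp(-2ξ)u_τ(ξ,0) = 0. The boundary conditions carry over: w(0,τ) = w(π,τ) = 0.
Solve for w:
  Using separation of variables w = X(ξ)T(τ):
  Eigenfunctions: sin(nξ), n = 1, 2, 3, ...
  General solution: w(ξ, τ) = Σ [A_n cos(n τ/2) + B_n sin(n τ/2)] sin(nξ)
  From w(ξ,0) = 2sin(3ξ) - sin(4ξ): A_3=2, A_4=-1. From w_τ(ξ,0) = 0: all B_n = 0.
Hence w(ξ,τ) = 2sin(3ξ)cos(3τ/2) - sin(4ξ)cos(2τ).
Transform back: u(ξ,τ) = exp(2ξ)w(ξ,τ).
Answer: u(ξ, τ) = 2exp(2ξ)sin(3ξ)cos(3τ/2) - exp(2ξ)sin(4ξ)cos(2τ)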